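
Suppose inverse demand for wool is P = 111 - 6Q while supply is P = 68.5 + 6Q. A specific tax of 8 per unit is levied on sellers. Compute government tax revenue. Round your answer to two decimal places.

23.00

Pre-tax equilibrium: 111 - 6Q = 68.5 + 6Q gives Q* = 3.5417, P* = 89.75.
With the tax, sellers need 8 more per unit: 111 - 6Q = 68.5 + 6Q + 8, so Q_t = 2.875. Buyers pay P_b = 93.75; sellers receive P_s = P_b - 8 = 85.75.
Tax revenue = t x Q_t = 8 x 2.875 = 23.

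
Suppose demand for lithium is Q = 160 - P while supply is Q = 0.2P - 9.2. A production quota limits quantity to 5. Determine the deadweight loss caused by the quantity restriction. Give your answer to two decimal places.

Rewriting demand in inverse form: P = 160 - Q.
Rewriting supply in inverse form: P = 46 + 5Q.
Without the quota, 160 - Q = 46 + 5Q gives Q* = 19.
At Q = 5 the demand price is 160 - (5) = 155 and the supply price is 46 + 5(5) = 71.
DWL = (1/2)(gap between curves at 5) x (Q* - 5) = (1/2)(84)(14) = 588.

588.00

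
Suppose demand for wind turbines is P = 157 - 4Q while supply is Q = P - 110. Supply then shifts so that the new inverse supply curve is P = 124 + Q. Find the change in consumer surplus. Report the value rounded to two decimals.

-89.60

Rewriting supply in inverse form: P = 110 + Q.
Initial equilibrium: Q_0 = 9.4, P_0 = 119.4; CS_0 = (1/2)(9.4)(37.6) = 176.72, PS_0 = (1/2)(9.4)(9.4) = 44.18.
New equilibrium: 157 - 4Q = 124 + Q gives Q_1 = 6.6, P_1 = 130.6; CS_1 = 87.12, PS_1 = 21.78.
Change in consumer surplus = 87.12 - 176.72 = -89.6.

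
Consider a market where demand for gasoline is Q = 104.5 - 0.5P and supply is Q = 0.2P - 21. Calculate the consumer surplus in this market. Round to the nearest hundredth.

Rewriting demand in inverse form: P = 209 - 2Q.
Rewriting supply in inverse form: P = 105 + 5Q.
Equilibrium: 209 - 2Q = 105 + 5Q, so Q* = 14.8571 and P* = 179.2857.
Consumer surplus is the triangle under demand above P*: (1/2)(14.8571)(209 - 179.2857) = (1/2)(14.8571)(29.7143) = 220.7347.

220.73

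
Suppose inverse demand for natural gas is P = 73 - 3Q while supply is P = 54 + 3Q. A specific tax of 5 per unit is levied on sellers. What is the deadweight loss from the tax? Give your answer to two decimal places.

2.08

Pre-tax equilibrium: 73 - 3Q = 54 + 3Q gives Q* = 3.1667, P* = 63.5.
A tax on sellers shifts supply up by 5: 73 - 3Q = 54 + 3Q + 5, so Q_t = 2.3333. Buyers pay P_b = 66; sellers receive P_s = P_b - 5 = 61.
The welfare triangle lost has base Q* - Q_t = 0.8333 and height t = 5, so DWL = (1/2)(0.8333)(5) = 2.0833.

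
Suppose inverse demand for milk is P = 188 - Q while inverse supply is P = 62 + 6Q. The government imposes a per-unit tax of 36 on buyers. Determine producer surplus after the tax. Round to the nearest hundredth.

495.92

Without the tax, 188 - Q = 62 + 6Q so Q* = 18 and P* = 170.
With the tax, buyers' net willingness to pay falls by 36: (188 - 36) - Q = 62 + 6Q, so Q_t = 12.8571. Buyers pay P_b = 175.1429; sellers receive P_s = P_b - 36 = 139.1429.
Producer surplus is the triangle above supply below P_s: (1/2)(12.8571)(139.1429 - 62) = 495.9184.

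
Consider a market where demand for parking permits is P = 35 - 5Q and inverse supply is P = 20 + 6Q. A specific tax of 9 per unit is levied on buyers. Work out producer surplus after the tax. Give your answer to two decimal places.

0.89

Pre-tax equilibrium: 35 - 5Q = 20 + 6Q gives Q* = 1.3636, P* = 28.1818.
With the tax, buyers' net willingness to pay falls by 9: (35 - 9) - 5Q = 20 + 6Q, so Q_t = 0.5455. Buyers pay P_b = 32.2727; sellers receive P_s = P_b - 9 = 23.2727.
Producer surplus is the triangle above supply below P_s: (1/2)(0.5455)(23.2727 - 20) = 0.8926.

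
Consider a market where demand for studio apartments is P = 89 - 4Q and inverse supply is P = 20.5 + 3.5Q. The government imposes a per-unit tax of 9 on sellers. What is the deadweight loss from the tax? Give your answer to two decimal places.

5.40

Pre-tax equilibrium: 89 - 4Q = 20.5 + 3.5Q gives Q* = 9.1333, P* = 52.4667.
A tax on sellers shifts supply up by 9: 89 - 4Q = 20.5 + 3.5Q + 9, so Q_t = 7.9333. Buyers pay P_b = 57.2667; sellers receive P_s = P_b - 9 = 48.2667.
Deadweight loss is the triangle between the curves from Q_t to Q*: (1/2)(9.1333 - 7.9333)(9) = 5.4.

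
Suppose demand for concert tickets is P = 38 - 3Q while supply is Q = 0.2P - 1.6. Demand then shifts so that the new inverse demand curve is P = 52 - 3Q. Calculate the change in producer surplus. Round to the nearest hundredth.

40.47

Rewriting supply in inverse form: P = 8 + 5Q.
Initial equilibrium: Q_0 = 3.75, P_0 = 26.75; CS_0 = (1/2)(3.75)(11.25) = 21.0938, PS_0 = (1/2)(3.75)(18.75) = 35.1562.
New equilibrium: 52 - 3Q = 8 + 5Q gives Q_1 = 5.5, P_1 = 35.5; CS_1 = 45.375, PS_1 = 75.625.
Change in producer surplus = 75.625 - 35.1562 = 40.4688.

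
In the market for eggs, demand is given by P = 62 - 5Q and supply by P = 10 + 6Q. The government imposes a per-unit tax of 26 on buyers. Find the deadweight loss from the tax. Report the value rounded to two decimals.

Pre-tax equilibrium: 62 - 5Q = 10 + 6Q gives Q* = 4.7273, P* = 38.3636.
A tax on buyers shifts demand down by 26: (62 - 26) - 5Q = 10 + 6Q, so Q_t = 2.3636. Buyers pay P_b = 50.1818; sellers receive P_s = P_b - 26 = 24.1818.
Deadweight loss is the triangle between the curves from Q_t to Q*: (1/2)(4.7273 - 2.3636)(26) = 30.7273.

30.73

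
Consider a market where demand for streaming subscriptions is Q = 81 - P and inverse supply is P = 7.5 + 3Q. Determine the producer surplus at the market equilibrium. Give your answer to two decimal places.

Rewriting demand in inverse form: P = 81 - Q.
Equilibrium: 81 - Q = 7.5 + 3Q, so Q* = 18.375 and P* = 62.625.
Producer surplus is the triangle above supply below P*: (1/2)(18.375)(62.625 - 7.5) = (1/2)(18.375)(55.125) = 506.4609.

506.46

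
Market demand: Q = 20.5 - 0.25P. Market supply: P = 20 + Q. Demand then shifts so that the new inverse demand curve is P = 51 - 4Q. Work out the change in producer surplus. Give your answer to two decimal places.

-57.66

Rewriting demand in inverse form: P = 82 - 4Q.
Initial equilibrium: Q_0 = 12.4, P_0 = 32.4; CS_0 = (1/2)(12.4)(49.6) = 307.52, PS_0 = (1/2)(12.4)(12.4) = 76.88.
New equilibrium: 51 - 4Q = 20 + Q gives Q_1 = 6.2, P_1 = 26.2; CS_1 = 76.88, PS_1 = 19.22.
Change in producer surplus = 19.22 - 76.88 = -57.66.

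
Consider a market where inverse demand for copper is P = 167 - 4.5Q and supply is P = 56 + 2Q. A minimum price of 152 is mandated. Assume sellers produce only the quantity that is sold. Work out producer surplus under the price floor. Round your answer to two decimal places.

308.89

Free-market equilibrium: 167 - 4.5Q = 56 + 2Q gives Q* = 17.0769, P* = 90.1538.
At P = 152, buyers demand (167 - 152)/4.5 = 3.3333 while sellers would supply more, so the quantity traded is 3.3333 at price 152.
The supply price at Q = 3.3333 is 62.6667. PS is the trapezoid between 152 and supply over [0, 3.3333]: (1/2)[(152 - 56) + (152 - 62.6667)](3.3333) = 308.8889.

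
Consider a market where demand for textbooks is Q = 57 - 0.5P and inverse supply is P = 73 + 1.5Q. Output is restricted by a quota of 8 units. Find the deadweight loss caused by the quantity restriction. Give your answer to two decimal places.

Rewriting demand in inverse form: P = 114 - 2Q.
Without the quota, 114 - 2Q = 73 + 1.5Q gives Q* = 11.7143.
At Q = 8 the demand price is 114 - 2(8) = 98 and the supply price is 73 + 1.5(8) = 85.
DWL = (1/2)(gap between curves at 8) x (Q* - 8) = (1/2)(13)(3.7143) = 24.1429.

24.14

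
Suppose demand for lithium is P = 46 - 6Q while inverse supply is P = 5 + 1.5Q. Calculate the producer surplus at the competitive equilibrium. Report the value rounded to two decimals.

Setting demand equal to supply, 41 = 7.5Q, so Q* = 5.4667 and P* = 13.2.
PS is the area between P* and the supply curve from 0 to Q*: (1/2)(5.4667)(8.2) = 22.4133.

22.41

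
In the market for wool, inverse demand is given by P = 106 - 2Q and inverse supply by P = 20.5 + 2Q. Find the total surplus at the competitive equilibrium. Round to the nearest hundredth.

913.78

Equilibrium: 106 - 2Q = 20.5 + 2Q, so Q* = 21.375 and P* = 63.25.
CS = (1/2)(21.375)(42.75) = 456.8906 and PS = (1/2)(21.375)(42.75) = 456.8906, so total surplus = 913.7812.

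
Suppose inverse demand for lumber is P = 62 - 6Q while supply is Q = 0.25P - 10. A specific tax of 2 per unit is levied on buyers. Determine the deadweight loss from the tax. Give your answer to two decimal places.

Rewriting supply in inverse form: P = 40 + 4Q.
Pre-tax equilibrium: 62 - 6Q = 40 + 4Q gives Q* = 2.2, P* = 48.8.
A tax on buyers shifts demand down by 2: (62 - 2) - 6Q = 40 + 4Q, so Q_t = 2. Buyers pay P_b = 50; sellers receive P_s = P_b - 2 = 48.
Deadweight loss is the triangle between the curves from Q_t to Q*: (1/2)(2.2 - 2)(2) = 0.2.

0.20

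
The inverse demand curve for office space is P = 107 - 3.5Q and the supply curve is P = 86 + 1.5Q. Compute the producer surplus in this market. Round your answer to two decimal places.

Set 107 - 3.5Q = 86 + 1.5Q, which gives 21 = 5Q, so Q* = 4.2 and P* = 107 - 3.5(4.2) = 92.3.
Producer surplus is the triangle above supply below P*: (1/2)(4.2)(92.3 - 86) = (1/2)(4.2)(6.3) = 13.23.

13.23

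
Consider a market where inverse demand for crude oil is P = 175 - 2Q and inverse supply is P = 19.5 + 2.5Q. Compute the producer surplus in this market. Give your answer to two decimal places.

1492.61

Equilibrium: 175 - 2Q = 19.5 + 2.5Q, so Q* = 34.5556 and P* = 105.8889.
PS is the area between P* and the supply curve from 0 to Q*: (1/2)(34.5556)(86.3889) = 1492.608.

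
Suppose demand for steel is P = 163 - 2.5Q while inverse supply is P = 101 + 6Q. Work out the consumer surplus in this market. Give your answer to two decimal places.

Setting demand equal to supply, 62 = 8.5Q, so Q* = 7.2941 and P* = 144.7647.
The demand choke price is 163, so CS = (1/2)(Q*)(163 - P*) = (1/2)(7.2941)(18.2353) = 66.5052.

66.51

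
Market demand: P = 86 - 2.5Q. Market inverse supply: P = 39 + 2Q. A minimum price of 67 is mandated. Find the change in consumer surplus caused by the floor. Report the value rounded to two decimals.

Without the control, 86 - 2.5Q = 39 + 2Q so Q* = 10.4444 and P* = 59.8889.
At P = 67, buyers demand (86 - 67)/2.5 = 7.6 while sellers would supply more, so the quantity traded is 7.6 at price 67.
CS goes from (1/2)(10.4444)(26.1111) = 136.358 to 72.2 (computed as (86 - 67)(7.6) - (1/2)(2.5)(7.6)^2), a change of -64.158.

-64.16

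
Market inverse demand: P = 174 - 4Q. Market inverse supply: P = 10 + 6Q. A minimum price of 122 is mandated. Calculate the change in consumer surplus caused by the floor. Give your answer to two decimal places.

-199.92

Without the control, 174 - 4Q = 10 + 6Q so Q* = 16.4 and P* = 108.4.
At the floor price 122, quantity demanded is (174 - 122)/4 = 13; demand is the short side, so Q = 13 trades at P = 122.
CS goes from (1/2)(16.4)(65.6) = 537.92 to 338 (computed as (174 - 122)(13) - (1/2)(4)(13)^2), a change of -199.92.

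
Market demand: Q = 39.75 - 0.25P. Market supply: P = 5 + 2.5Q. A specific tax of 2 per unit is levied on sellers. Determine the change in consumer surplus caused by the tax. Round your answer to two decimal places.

-28.97

Rewriting demand in inverse form: P = 159 - 4Q.
Pre-tax equilibrium: 159 - 4Q = 5 + 2.5Q gives Q* = 23.6923, P* = 64.2308.
With the tax, sellers need 2 more per unit: 159 - 4Q = 5 + 2.5Q + 2, so Q_t = 23.3846. Buyers pay P_b = 65.4615; sellers receive P_s = P_b - 2 = 63.4615.
CS falls from (1/2)(23.6923)(94.7692) = 1122.6509 to (1/2)(23.3846)(93.5385) = 1093.6805, a change of -28.9704.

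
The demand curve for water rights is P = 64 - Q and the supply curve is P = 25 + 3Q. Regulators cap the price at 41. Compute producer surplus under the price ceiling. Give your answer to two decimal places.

42.67

Free-market equilibrium: 64 - Q = 25 + 3Q gives Q* = 9.75, P* = 54.25.
At P = 41, sellers supply (41 - 25)/3 = 5.3333 while buyers want more, so the quantity traded is 5.3333 at price 41.
PS is the triangle above supply below 41: (1/2)(5.3333)(41 - 25) = 42.6667.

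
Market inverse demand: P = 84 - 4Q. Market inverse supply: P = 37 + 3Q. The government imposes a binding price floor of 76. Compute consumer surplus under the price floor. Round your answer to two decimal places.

8.00

Free-market equilibrium: 84 - 4Q = 37 + 3Q gives Q* = 6.7143, P* = 57.1429.
At P = 76, buyers demand (84 - 76)/4 = 2 while sellers would supply more, so the quantity traded is 2 at price 76.
CS is the triangle under demand above 76: (1/2)(2)(84 - 76) = 8.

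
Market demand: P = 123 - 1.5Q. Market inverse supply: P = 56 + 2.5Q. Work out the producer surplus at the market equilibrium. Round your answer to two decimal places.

350.70

Equilibrium: 123 - 1.5Q = 56 + 2.5Q, so Q* = 16.75 and P* = 97.875.
PS is the area between P* and the supply curve from 0 to Q*: (1/2)(16.75)(41.875) = 350.7031.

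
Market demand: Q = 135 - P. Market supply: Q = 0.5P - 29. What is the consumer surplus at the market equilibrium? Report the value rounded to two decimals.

Rewriting demand in inverse form: P = 135 - Q.
Rewriting supply in inverse form: P = 58 + 2Q.
Equilibrium: 135 - Q = 58 + 2Q, so Q* = 25.6667 and P* = 109.3333.
Consumer surplus is the triangle under demand above P*: (1/2)(25.6667)(135 - 109.3333) = (1/2)(25.6667)(25.6667) = 329.3889.

329.39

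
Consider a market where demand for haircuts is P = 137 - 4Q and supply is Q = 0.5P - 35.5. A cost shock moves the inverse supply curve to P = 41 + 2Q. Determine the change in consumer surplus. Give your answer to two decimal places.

Rewriting supply in inverse form: P = 71 + 2Q.
Initial equilibrium: Q_0 = 11, P_0 = 93; CS_0 = (1/2)(11)(44) = 242, PS_0 = (1/2)(11)(22) = 121.
New equilibrium: 137 - 4Q = 41 + 2Q gives Q_1 = 16, P_1 = 73; CS_1 = 512, PS_1 = 256.
Change in consumer surplus = 512 - 242 = 270.

270.00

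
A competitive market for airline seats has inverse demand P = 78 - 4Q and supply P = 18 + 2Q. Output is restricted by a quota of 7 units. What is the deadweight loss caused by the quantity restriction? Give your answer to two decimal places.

27.00

Unrestricted equilibrium: Q* = (78 - 18)/(4 + 2) = 10.
At Q = 7 the demand price is 78 - 4(7) = 50 and the supply price is 18 + 2(7) = 32.
Deadweight loss is the triangle between the curves from 7 to 10: (1/2)(50 - 32)(10 - 7) = 27.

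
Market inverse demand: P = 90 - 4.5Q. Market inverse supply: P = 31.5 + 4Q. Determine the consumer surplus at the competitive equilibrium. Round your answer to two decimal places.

Equilibrium: 90 - 4.5Q = 31.5 + 4Q, so Q* = 6.8824 and P* = 59.0294.
CS is the area between the demand curve and P* from 0 to Q*: (1/2)(6.8824)(30.9706) = 106.5753.

106.58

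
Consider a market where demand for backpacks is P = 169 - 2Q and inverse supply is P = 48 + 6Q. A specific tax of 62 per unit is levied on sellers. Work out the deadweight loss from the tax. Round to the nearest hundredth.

240.25

Without the tax, 169 - 2Q = 48 + 6Q so Q* = 15.125 and P* = 138.75.
With the tax, sellers need 62 more per unit: 169 - 2Q = 48 + 6Q + 62, so Q_t = 7.375. Buyers pay P_b = 154.25; sellers receive P_s = P_b - 62 = 92.25.
Deadweight loss is the triangle between the curves from Q_t to Q*: (1/2)(15.125 - 7.375)(62) = 240.25.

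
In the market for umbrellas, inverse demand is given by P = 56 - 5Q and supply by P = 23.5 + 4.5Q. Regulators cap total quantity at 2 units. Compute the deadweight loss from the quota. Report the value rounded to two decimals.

Without the quota, 56 - 5Q = 23.5 + 4.5Q gives Q* = 3.4211.
At Q = 2 the demand price is 56 - 5(2) = 46 and the supply price is 23.5 + 4.5(2) = 32.5.
Deadweight loss is the triangle between the curves from 2 to 3.4211: (1/2)(46 - 32.5)(3.4211 - 2) = 9.5921.

9.59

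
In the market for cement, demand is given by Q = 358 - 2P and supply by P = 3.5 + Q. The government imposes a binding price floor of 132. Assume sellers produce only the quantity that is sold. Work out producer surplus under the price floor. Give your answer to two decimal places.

7661.00

Rewriting demand in inverse form: P = 179 - 0.5Q.
Without the control, 179 - 0.5Q = 3.5 + Q so Q* = 117 and P* = 120.5.
At P = 132, buyers demand (179 - 132)/0.5 = 94 while sellers would supply more, so the quantity traded is 94 at price 132.
The supply price at Q = 94 is 97.5. PS is the trapezoid between 132 and supply over [0, 94]: (1/2)[(132 - 3.5) + (132 - 97.5)](94) = 7661.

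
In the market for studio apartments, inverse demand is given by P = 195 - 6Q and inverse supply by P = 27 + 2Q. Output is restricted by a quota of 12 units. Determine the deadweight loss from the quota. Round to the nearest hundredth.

324.00

Without the quota, 195 - 6Q = 27 + 2Q gives Q* = 21.
At Q = 12 the demand price is 195 - 6(12) = 123 and the supply price is 27 + 2(12) = 51.
Deadweight loss is the triangle between the curves from 12 to 21: (1/2)(123 - 51)(21 - 12) = 324.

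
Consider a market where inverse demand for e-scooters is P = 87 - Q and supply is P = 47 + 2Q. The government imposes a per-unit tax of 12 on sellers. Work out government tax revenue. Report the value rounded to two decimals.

112.00

Without the tax, 87 - Q = 47 + 2Q so Q* = 13.3333 and P* = 73.6667.
With the tax, sellers need 12 more per unit: 87 - Q = 47 + 2Q + 12, so Q_t = 9.3333. Buyers pay P_b = 77.6667; sellers receive P_s = P_b - 12 = 65.6667.
Tax revenue = t x Q_t = 12 x 9.3333 = 112.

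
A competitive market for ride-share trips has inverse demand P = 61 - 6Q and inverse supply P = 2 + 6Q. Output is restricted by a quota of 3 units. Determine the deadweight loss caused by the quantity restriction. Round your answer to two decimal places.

Unrestricted equilibrium: Q* = (61 - 2)/(6 + 6) = 4.9167.
At Q = 3 the demand price is 61 - 6(3) = 43 and the supply price is 2 + 6(3) = 20.
Deadweight loss is the triangle between the curves from 3 to 4.9167: (1/2)(43 - 20)(4.9167 - 3) = 22.0417.

22.04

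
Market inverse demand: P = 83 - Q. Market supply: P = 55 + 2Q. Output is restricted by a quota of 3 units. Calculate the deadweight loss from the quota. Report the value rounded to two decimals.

Unrestricted equilibrium: Q* = (83 - 55)/(1 + 2) = 9.3333.
At Q = 3 the demand price is 83 - (3) = 80 and the supply price is 55 + 2(3) = 61.
Deadweight loss is the triangle between the curves from 3 to 9.3333: (1/2)(80 - 61)(9.3333 - 3) = 60.1667.

60.17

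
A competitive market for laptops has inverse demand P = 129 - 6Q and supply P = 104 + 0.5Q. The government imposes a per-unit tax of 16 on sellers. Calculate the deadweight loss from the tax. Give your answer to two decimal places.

19.69

Without the tax, 129 - 6Q = 104 + 0.5Q so Q* = 3.8462 and P* = 105.9231.
With the tax, sellers need 16 more per unit: 129 - 6Q = 104 + 0.5Q + 16, so Q_t = 1.3846. Buyers pay P_b = 120.6923; sellers receive P_s = P_b - 16 = 104.6923.
The welfare triangle lost has base Q* - Q_t = 2.4615 and height t = 16, so DWL = (1/2)(2.4615)(16) = 19.6923.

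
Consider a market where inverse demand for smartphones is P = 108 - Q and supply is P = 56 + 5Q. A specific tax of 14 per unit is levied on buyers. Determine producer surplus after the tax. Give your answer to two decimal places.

Without the tax, 108 - Q = 56 + 5Q so Q* = 8.6667 and P* = 99.3333.
With the tax, buyers' net willingness to pay falls by 14: (108 - 14) - Q = 56 + 5Q, so Q_t = 6.3333. Buyers pay P_b = 101.6667; sellers receive P_s = P_b - 14 = 87.6667.
PS = (1/2)(Q_t)(P_s - 56) = (1/2)(6.3333)(31.6667) = 100.2778.

100.28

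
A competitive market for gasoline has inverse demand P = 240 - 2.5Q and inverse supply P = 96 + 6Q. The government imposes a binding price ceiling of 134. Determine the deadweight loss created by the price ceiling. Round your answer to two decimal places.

478.24

Free-market equilibrium: 240 - 2.5Q = 96 + 6Q gives Q* = 16.9412, P* = 197.6471.
At the ceiling price 134, quantity supplied is (134 - 96)/6 = 6.3333; supply is the short side, so Q = 6.3333 trades at P = 134.
The lost-trades triangle has base Q* - 6.3333 = 10.6078 and height equal to the gap between the curves at Q = 6.3333, which is 224.1667 - 134 = 90.1667. DWL = (1/2)(10.6078)(90.1667) = 478.2369.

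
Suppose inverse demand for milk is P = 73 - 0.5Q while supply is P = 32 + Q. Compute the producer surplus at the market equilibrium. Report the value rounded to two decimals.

373.56

Setting demand equal to supply, 41 = 1.5Q, so Q* = 27.3333 and P* = 59.3333.
The supply curve's price intercept is 32, so PS = (1/2)(Q*)(P* - 32) = (1/2)(27.3333)(27.3333) = 373.5556.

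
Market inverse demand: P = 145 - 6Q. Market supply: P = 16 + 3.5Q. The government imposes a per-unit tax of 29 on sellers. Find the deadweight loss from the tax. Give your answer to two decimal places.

44.26

Without the tax, 145 - 6Q = 16 + 3.5Q so Q* = 13.5789 and P* = 63.5263.
A tax on sellers shifts supply up by 29: 145 - 6Q = 16 + 3.5Q + 29, so Q_t = 10.5263. Buyers pay P_b = 81.8421; sellers receive P_s = P_b - 29 = 52.8421.
The welfare triangle lost has base Q* - Q_t = 3.0526 and height t = 29, so DWL = (1/2)(3.0526)(29) = 44.2632.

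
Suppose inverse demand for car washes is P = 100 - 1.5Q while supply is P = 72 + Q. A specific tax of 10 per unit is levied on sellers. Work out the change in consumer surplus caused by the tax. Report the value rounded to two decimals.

Without the tax, 100 - 1.5Q = 72 + Q so Q* = 11.2 and P* = 83.2.
With the tax, sellers need 10 more per unit: 100 - 1.5Q = 72 + Q + 10, so Q_t = 7.2. Buyers pay P_b = 89.2; sellers receive P_s = P_b - 10 = 79.2.
Consumers lose the trapezoid between P* and P_b out to Q_t plus the triangle from Q_t to Q*: change in CS = 38.88 - 94.08 = -55.2.

-55.20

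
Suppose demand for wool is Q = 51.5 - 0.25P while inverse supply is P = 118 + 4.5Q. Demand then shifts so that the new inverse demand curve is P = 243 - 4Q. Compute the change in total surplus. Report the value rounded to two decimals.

463.59

Rewriting demand in inverse form: P = 206 - 4Q.
Initial equilibrium: Q_0 = 10.3529, P_0 = 164.5882; CS_0 = (1/2)(10.3529)(41.4118) = 214.3668, PS_0 = (1/2)(10.3529)(46.5882) = 241.1626.
New equilibrium: 243 - 4Q = 118 + 4.5Q gives Q_1 = 14.7059, P_1 = 184.1765; CS_1 = 432.526, PS_1 = 486.5917.
Change in total surplus = (432.526 + 486.5917) - (214.3668 + 241.1626) = 463.5882.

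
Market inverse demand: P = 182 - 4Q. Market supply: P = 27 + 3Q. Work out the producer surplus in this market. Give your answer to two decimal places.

Setting demand equal to supply, 155 = 7Q, so Q* = 22.1429 and P* = 93.4286.
PS is the area between P* and the supply curve from 0 to Q*: (1/2)(22.1429)(66.4286) = 735.4592.

735.46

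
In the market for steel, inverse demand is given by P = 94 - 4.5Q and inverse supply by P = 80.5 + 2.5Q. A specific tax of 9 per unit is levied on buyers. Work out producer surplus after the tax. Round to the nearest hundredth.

0.52

Without the tax, 94 - 4.5Q = 80.5 + 2.5Q so Q* = 1.9286 and P* = 85.3214.
A tax on buyers shifts demand down by 9: (94 - 9) - 4.5Q = 80.5 + 2.5Q, so Q_t = 0.6429. Buyers pay P_b = 91.1071; sellers receive P_s = P_b - 9 = 82.1071.
Producer surplus is the triangle above supply below P_s: (1/2)(0.6429)(82.1071 - 80.5) = 0.5166.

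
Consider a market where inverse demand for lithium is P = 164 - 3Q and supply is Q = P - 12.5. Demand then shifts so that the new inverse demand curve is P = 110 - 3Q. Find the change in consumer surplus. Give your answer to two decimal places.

Rewriting supply in inverse form: P = 12.5 + Q.
Initial equilibrium: Q_0 = 37.875, P_0 = 50.375; CS_0 = (1/2)(37.875)(113.625) = 2151.7734, PS_0 = (1/2)(37.875)(37.875) = 717.2578.
New equilibrium: 110 - 3Q = 12.5 + Q gives Q_1 = 24.375, P_1 = 36.875; CS_1 = 891.2109, PS_1 = 297.0703.
Change in consumer surplus = 891.2109 - 2151.7734 = -1260.5625.

-1260.56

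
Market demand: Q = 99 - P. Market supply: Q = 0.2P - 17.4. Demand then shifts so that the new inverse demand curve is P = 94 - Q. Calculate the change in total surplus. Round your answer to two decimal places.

Rewriting demand in inverse form: P = 99 - Q.
Rewriting supply in inverse form: P = 87 + 5Q.
Initial equilibrium: Q_0 = 2, P_0 = 97; CS_0 = (1/2)(2)(2) = 2, PS_0 = (1/2)(2)(10) = 10.
New equilibrium: 94 - Q = 87 + 5Q gives Q_1 = 1.1667, P_1 = 92.8333; CS_1 = 0.6806, PS_1 = 3.4028.
Change in total surplus = (0.6806 + 3.4028) - (2 + 10) = -7.9167.

-7.92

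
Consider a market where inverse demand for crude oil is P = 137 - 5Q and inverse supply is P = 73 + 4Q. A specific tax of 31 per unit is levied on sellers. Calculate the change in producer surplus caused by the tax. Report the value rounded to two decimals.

Pre-tax equilibrium: 137 - 5Q = 73 + 4Q gives Q* = 7.1111, P* = 101.4444.
With the tax, sellers need 31 more per unit: 137 - 5Q = 73 + 4Q + 31, so Q_t = 3.6667. Buyers pay P_b = 118.6667; sellers receive P_s = P_b - 31 = 87.6667.
Producers lose the trapezoid between P_s and P* out to Q_t plus the triangle from Q_t to Q*: change in PS = 26.8889 - 101.1358 = -74.2469.

-74.25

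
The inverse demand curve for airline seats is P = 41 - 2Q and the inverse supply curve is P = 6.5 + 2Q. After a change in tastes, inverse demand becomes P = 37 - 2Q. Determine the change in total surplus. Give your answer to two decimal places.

-32.50

Initial equilibrium: Q_0 = 8.625, P_0 = 23.75; CS_0 = (1/2)(8.625)(17.25) = 74.3906, PS_0 = (1/2)(8.625)(17.25) = 74.3906.
New equilibrium: 37 - 2Q = 6.5 + 2Q gives Q_1 = 7.625, P_1 = 21.75; CS_1 = 58.1406, PS_1 = 58.1406.
Change in total surplus = (58.1406 + 58.1406) - (74.3906 + 74.3906) = -32.5.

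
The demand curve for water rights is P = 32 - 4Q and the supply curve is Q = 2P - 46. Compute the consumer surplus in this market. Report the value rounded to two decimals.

Rewriting supply in inverse form: P = 23 + 0.5Q.
Setting demand equal to supply, 9 = 4.5Q, so Q* = 2 and P* = 24.
The demand choke price is 32, so CS = (1/2)(Q*)(32 - P*) = (1/2)(2)(8) = 8.

8.00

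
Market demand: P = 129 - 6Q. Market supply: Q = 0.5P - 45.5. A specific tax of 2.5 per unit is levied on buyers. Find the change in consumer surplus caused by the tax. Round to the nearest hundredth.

-8.61

Rewriting supply in inverse form: P = 91 + 2Q.
Without the tax, 129 - 6Q = 91 + 2Q so Q* = 4.75 and P* = 100.5.
With the tax, buyers' net willingness to pay falls by 2.5: (129 - 2.5) - 6Q = 91 + 2Q, so Q_t = 4.4375. Buyers pay P_b = 102.375; sellers receive P_s = P_b - 2.5 = 99.875.
Consumers lose the trapezoid between P* and P_b out to Q_t plus the triangle from Q_t to Q*: change in CS = 59.0742 - 67.6875 = -8.6133.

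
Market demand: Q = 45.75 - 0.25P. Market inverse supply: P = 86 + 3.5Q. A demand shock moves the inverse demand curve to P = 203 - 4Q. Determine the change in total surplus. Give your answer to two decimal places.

Rewriting demand in inverse form: P = 183 - 4Q.
Initial equilibrium: Q_0 = 12.9333, P_0 = 131.2667; CS_0 = (1/2)(12.9333)(51.7333) = 334.5422, PS_0 = (1/2)(12.9333)(45.2667) = 292.7244.
New equilibrium: 203 - 4Q = 86 + 3.5Q gives Q_1 = 15.6, P_1 = 140.6; CS_1 = 486.72, PS_1 = 425.88.
Change in total surplus = (486.72 + 425.88) - (334.5422 + 292.7244) = 285.3333.

285.33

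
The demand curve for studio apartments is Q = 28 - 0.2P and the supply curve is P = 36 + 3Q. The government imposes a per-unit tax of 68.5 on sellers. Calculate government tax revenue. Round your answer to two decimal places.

Rewriting demand in inverse form: P = 140 - 5Q.
Without the tax, 140 - 5Q = 36 + 3Q so Q* = 13 and P* = 75.
A tax on sellers shifts supply up by 68.5: 140 - 5Q = 36 + 3Q + 68.5, so Q_t = 4.4375. Buyers pay P_b = 117.8125; sellers receive P_s = P_b - 68.5 = 49.3125.
Revenue is the tax times quantity traded: 68.5 x 4.4375 = 303.9688.

303.97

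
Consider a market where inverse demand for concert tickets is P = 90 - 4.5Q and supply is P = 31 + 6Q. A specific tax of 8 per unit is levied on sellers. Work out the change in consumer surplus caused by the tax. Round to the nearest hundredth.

-17.96

Without the tax, 90 - 4.5Q = 31 + 6Q so Q* = 5.619 and P* = 64.7143.
A tax on sellers shifts supply up by 8: 90 - 4.5Q = 31 + 6Q + 8, so Q_t = 4.8571. Buyers pay P_b = 68.1429; sellers receive P_s = P_b - 8 = 60.1429.
Consumers lose the trapezoid between P* and P_b out to Q_t plus the triangle from Q_t to Q*: change in CS = 53.0816 - 71.0408 = -17.9592.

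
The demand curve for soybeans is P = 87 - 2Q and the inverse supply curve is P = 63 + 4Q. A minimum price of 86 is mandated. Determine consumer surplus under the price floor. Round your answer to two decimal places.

Without the control, 87 - 2Q = 63 + 4Q so Q* = 4 and P* = 79.
At P = 86, buyers demand (87 - 86)/2 = 0.5 while sellers would supply more, so the quantity traded is 0.5 at price 86.
CS is the triangle under demand above 86: (1/2)(0.5)(87 - 86) = 0.25.

0.25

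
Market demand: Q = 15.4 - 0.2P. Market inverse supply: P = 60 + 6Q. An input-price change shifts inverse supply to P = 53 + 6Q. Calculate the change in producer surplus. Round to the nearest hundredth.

Rewriting demand in inverse form: P = 77 - 5Q.
Initial equilibrium: Q_0 = 1.5455, P_0 = 69.2727; CS_0 = (1/2)(1.5455)(7.7273) = 5.9711, PS_0 = (1/2)(1.5455)(9.2727) = 7.1653.
New equilibrium: 77 - 5Q = 53 + 6Q gives Q_1 = 2.1818, P_1 = 66.0909; CS_1 = 11.9008, PS_1 = 14.281.
Change in producer surplus = 14.281 - 7.1653 = 7.1157.

7.12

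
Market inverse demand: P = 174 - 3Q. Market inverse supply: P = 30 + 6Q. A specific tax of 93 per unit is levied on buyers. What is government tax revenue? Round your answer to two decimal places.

Without the tax, 174 - 3Q = 30 + 6Q so Q* = 16 and P* = 126.
With the tax, buyers' net willingness to pay falls by 93: (174 - 93) - 3Q = 30 + 6Q, so Q_t = 5.6667. Buyers pay P_b = 157; sellers receive P_s = P_b - 93 = 64.
Revenue is the tax times quantity traded: 93 x 5.6667 = 527.

527.00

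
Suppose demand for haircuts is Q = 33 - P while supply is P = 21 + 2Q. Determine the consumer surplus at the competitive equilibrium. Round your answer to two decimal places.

Rewriting demand in inverse form: P = 33 - Q.
Equilibrium: 33 - Q = 21 + 2Q, so Q* = 4 and P* = 29.
CS is the area between the demand curve and P* from 0 to Q*: (1/2)(4)(4) = 8.

8.00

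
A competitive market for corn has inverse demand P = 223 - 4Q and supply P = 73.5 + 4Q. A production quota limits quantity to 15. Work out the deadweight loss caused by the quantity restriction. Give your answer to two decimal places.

54.39

Unrestricted equilibrium: Q* = (223 - 73.5)/(4 + 4) = 18.6875.
At Q = 15 the demand price is 223 - 4(15) = 163 and the supply price is 73.5 + 4(15) = 133.5.
DWL = (1/2)(gap between curves at 15) x (Q* - 15) = (1/2)(29.5)(3.6875) = 54.3906.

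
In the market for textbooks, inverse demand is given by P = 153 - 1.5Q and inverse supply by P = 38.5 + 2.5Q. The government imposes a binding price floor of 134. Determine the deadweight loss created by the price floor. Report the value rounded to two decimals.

Without the control, 153 - 1.5Q = 38.5 + 2.5Q so Q* = 28.625 and P* = 110.0625.
At the floor price 134, quantity demanded is (153 - 134)/1.5 = 12.6667; demand is the short side, so Q = 12.6667 trades at P = 134.
The lost-trades triangle has base Q* - 12.6667 = 15.9583 and height equal to the gap between the curves at Q = 12.6667, which is 134 - 70.1667 = 63.8333. DWL = (1/2)(15.9583)(63.8333) = 509.3368.

509.34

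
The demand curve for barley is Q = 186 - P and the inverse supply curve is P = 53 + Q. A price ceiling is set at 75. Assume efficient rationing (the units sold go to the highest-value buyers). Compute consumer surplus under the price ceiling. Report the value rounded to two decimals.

Rewriting demand in inverse form: P = 186 - Q.
Free-market equilibrium: 186 - Q = 53 + Q gives Q* = 66.5, P* = 119.5.
At the ceiling price 75, quantity supplied is (75 - 53)/1 = 22; supply is the short side, so Q = 22 trades at P = 75.
The demand price at Q = 22 is 164. CS is the trapezoid between demand and 75 over [0, 22]: (1/2)[(186 - 75) + (164 - 75)](22) = 2200.

2200.00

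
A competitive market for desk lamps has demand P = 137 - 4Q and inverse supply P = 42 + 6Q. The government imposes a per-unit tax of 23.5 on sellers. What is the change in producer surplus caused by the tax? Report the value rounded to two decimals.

-117.38

Pre-tax equilibrium: 137 - 4Q = 42 + 6Q gives Q* = 9.5, P* = 99.
A tax on sellers shifts supply up by 23.5: 137 - 4Q = 42 + 6Q + 23.5, so Q_t = 7.15. Buyers pay P_b = 108.4; sellers receive P_s = P_b - 23.5 = 84.9.
Producers lose the trapezoid between P_s and P* out to Q_t plus the triangle from Q_t to Q*: change in PS = 153.3675 - 270.75 = -117.3825.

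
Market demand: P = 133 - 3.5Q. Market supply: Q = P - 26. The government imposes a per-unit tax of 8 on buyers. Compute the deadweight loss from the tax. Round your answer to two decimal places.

7.11

Rewriting supply in inverse form: P = 26 + Q.
Pre-tax equilibrium: 133 - 3.5Q = 26 + Q gives Q* = 23.7778, P* = 49.7778.
A tax on buyers shifts demand down by 8: (133 - 8) - 3.5Q = 26 + Q, so Q_t = 22. Buyers pay P_b = 56; sellers receive P_s = P_b - 8 = 48.
Deadweight loss is the triangle between the curves from Q_t to Q*: (1/2)(23.7778 - 22)(8) = 7.1111.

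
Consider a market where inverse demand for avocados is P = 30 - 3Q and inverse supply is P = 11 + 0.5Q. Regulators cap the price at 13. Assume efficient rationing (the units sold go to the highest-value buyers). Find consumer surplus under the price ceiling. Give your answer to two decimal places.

44.00

Free-market equilibrium: 30 - 3Q = 11 + 0.5Q gives Q* = 5.4286, P* = 13.7143.
At the ceiling price 13, quantity supplied is (13 - 11)/0.5 = 4; supply is the short side, so Q = 4 trades at P = 13.
The demand price at Q = 4 is 18. CS is the trapezoid between demand and 13 over [0, 4]: (1/2)[(30 - 13) + (18 - 13)](4) = 44.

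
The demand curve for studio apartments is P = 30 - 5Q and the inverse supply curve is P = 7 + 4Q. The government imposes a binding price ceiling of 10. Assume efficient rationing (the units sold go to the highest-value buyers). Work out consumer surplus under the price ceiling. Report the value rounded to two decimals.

Without the control, 30 - 5Q = 7 + 4Q so Q* = 2.5556 and P* = 17.2222.
At P = 10, sellers supply (10 - 7)/4 = 0.75 while buyers want more, so the quantity traded is 0.75 at price 10.
The demand price at Q = 0.75 is 26.25. CS is the trapezoid between demand and 10 over [0, 0.75]: (1/2)[(30 - 10) + (26.25 - 10)](0.75) = 13.5938.

13.59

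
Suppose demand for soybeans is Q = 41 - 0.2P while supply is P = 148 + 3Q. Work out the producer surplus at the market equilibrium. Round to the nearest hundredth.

76.15

Rewriting demand in inverse form: P = 205 - 5Q.
Equilibrium: 205 - 5Q = 148 + 3Q, so Q* = 7.125 and P* = 169.375.
PS is the area between P* and the supply curve from 0 to Q*: (1/2)(7.125)(21.375) = 76.1484.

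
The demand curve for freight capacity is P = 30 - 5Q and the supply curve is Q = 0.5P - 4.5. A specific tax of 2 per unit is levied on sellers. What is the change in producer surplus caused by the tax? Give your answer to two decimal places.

-1.63

Rewriting supply in inverse form: P = 9 + 2Q.
Without the tax, 30 - 5Q = 9 + 2Q so Q* = 3 and P* = 15.
With the tax, sellers need 2 more per unit: 30 - 5Q = 9 + 2Q + 2, so Q_t = 2.7143. Buyers pay P_b = 16.4286; sellers receive P_s = P_b - 2 = 14.4286.
Producers lose the trapezoid between P_s and P* out to Q_t plus the triangle from Q_t to Q*: change in PS = 7.3673 - 9 = -1.6327.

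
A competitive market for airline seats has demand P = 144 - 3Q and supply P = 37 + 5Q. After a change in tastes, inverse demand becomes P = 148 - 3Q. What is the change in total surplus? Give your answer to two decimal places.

Initial equilibrium: Q_0 = 13.375, P_0 = 103.875; CS_0 = (1/2)(13.375)(40.125) = 268.3359, PS_0 = (1/2)(13.375)(66.875) = 447.2266.
New equilibrium: 148 - 3Q = 37 + 5Q gives Q_1 = 13.875, P_1 = 106.375; CS_1 = 288.7734, PS_1 = 481.2891.
Change in total surplus = (288.7734 + 481.2891) - (268.3359 + 447.2266) = 54.5.

54.50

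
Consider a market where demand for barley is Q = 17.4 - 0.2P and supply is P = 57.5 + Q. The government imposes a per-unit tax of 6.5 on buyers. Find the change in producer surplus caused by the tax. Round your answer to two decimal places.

-4.74

Rewriting demand in inverse form: P = 87 - 5Q.
Pre-tax equilibrium: 87 - 5Q = 57.5 + Q gives Q* = 4.9167, P* = 62.4167.
With the tax, buyers' net willingness to pay falls by 6.5: (87 - 6.5) - 5Q = 57.5 + Q, so Q_t = 3.8333. Buyers pay P_b = 67.8333; sellers receive P_s = P_b - 6.5 = 61.3333.
Producers lose the trapezoid between P_s and P* out to Q_t plus the triangle from Q_t to Q*: change in PS = 7.3472 - 12.0868 = -4.7396.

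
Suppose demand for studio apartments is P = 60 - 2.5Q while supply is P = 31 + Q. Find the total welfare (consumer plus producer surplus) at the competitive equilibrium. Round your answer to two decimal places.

120.14

Set 60 - 2.5Q = 31 + Q, which gives 29 = 3.5Q, so Q* = 8.2857 and P* = 60 - 2.5(8.2857) = 39.2857.
Total surplus is the full triangle between the curves from 0 to Q*: (1/2)(8.2857)(60 - 31) = 120.1429.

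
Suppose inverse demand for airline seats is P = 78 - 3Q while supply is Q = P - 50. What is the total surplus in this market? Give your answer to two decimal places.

Rewriting supply in inverse form: P = 50 + Q.
Setting demand equal to supply, 28 = 4Q, so Q* = 7 and P* = 57.
Total surplus is the full triangle between the curves from 0 to Q*: (1/2)(7)(78 - 50) = 98.

98.00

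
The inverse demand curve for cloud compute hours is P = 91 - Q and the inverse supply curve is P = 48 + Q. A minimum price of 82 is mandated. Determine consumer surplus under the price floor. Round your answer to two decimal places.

40.50

Free-market equilibrium: 91 - Q = 48 + Q gives Q* = 21.5, P* = 69.5.
At the floor price 82, quantity demanded is (91 - 82)/1 = 9; demand is the short side, so Q = 9 trades at P = 82.
CS is the triangle under demand above 82: (1/2)(9)(91 - 82) = 40.5.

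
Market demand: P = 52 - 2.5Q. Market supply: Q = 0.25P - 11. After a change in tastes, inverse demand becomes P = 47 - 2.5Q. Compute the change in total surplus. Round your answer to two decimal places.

Rewriting supply in inverse form: P = 44 + 4Q.
Initial equilibrium: Q_0 = 1.2308, P_0 = 48.9231; CS_0 = (1/2)(1.2308)(3.0769) = 1.8935, PS_0 = (1/2)(1.2308)(4.9231) = 3.0296.
New equilibrium: 47 - 2.5Q = 44 + 4Q gives Q_1 = 0.4615, P_1 = 45.8462; CS_1 = 0.2663, PS_1 = 0.426.
Change in total surplus = (0.2663 + 0.426) - (1.8935 + 3.0296) = -4.2308.

-4.23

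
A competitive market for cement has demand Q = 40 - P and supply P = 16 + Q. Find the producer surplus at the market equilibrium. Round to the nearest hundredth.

Rewriting demand in inverse form: P = 40 - Q.
Equilibrium: 40 - Q = 16 + Q, so Q* = 12 and P* = 28.
PS is the area between P* and the supply curve from 0 to Q*: (1/2)(12)(12) = 72.

72.00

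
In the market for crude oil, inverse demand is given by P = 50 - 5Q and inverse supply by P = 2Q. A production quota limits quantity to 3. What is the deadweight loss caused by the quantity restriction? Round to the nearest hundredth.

60.07

Without the quota, 50 - 5Q = 2Q gives Q* = 7.1429.
At Q = 3 the demand price is 50 - 5(3) = 35 and the supply price is 0 + 2(3) = 6.
DWL = (1/2)(gap between curves at 3) x (Q* - 3) = (1/2)(29)(4.1429) = 60.0714.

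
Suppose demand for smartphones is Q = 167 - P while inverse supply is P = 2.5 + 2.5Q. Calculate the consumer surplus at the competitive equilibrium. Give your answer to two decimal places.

Rewriting demand in inverse form: P = 167 - Q.
Set 167 - Q = 2.5 + 2.5Q, which gives 164.5 = 3.5Q, so Q* = 47 and P* = 167 - (47) = 120.
The demand choke price is 167, so CS = (1/2)(Q*)(167 - P*) = (1/2)(47)(47) = 1104.5.

1104.50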